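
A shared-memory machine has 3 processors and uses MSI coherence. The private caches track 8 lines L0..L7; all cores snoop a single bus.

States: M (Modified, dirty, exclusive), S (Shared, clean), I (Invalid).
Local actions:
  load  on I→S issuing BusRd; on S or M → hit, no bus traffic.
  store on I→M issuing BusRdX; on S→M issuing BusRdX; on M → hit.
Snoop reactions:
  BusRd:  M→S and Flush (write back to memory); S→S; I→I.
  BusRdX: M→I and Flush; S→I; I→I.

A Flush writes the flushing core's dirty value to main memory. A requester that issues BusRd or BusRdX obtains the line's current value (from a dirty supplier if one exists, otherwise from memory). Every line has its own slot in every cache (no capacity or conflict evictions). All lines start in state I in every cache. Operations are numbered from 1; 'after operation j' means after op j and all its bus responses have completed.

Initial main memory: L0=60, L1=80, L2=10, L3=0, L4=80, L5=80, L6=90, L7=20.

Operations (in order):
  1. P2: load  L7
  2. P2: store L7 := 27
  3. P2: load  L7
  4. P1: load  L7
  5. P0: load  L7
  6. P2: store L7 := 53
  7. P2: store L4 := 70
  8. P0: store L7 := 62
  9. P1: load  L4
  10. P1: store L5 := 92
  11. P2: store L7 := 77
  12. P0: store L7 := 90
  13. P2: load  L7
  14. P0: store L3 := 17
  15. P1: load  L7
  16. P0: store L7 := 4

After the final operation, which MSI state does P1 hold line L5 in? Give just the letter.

state = M

[1] P2: load  L7 | P0:I, P1:I, P2:S(20) | bus: BusRd
[2] P2: store L7 := 27 | P0:I, P1:I, P2:M(27) | bus: BusRdX
[3] P2: load  L7 | P0:I, P1:I, P2:M(27) | bus: none
[4] P1: load  L7 | P0:I, P1:S(27), P2:S(27) | bus: BusRd,Flush
[5] P0: load  L7 | P0:S(27), P1:S(27), P2:S(27) | bus: BusRd
[6] P2: store L7 := 53 | P0:I, P1:I, P2:M(53) | bus: BusRdX
[7] P2: store L4 := 70 | P0:I, P1:I, P2:M(70) | bus: BusRdX
[8] P0: store L7 := 62 | P0:M(62), P1:I, P2:I | bus: BusRdX,Flush
[9] P1: load  L4 | P0:I, P1:S(70), P2:S(70) | bus: BusRd,Flush
[10] P1: store L5 := 92 | P0:I, P1:M(92), P2:I | bus: BusRdX
[11] P2: store L7 := 77 | P0:I, P1:I, P2:M(77) | bus: BusRdX,Flush
[12] P0: store L7 := 90 | P0:M(90), P1:I, P2:I | bus: BusRdX,Flush
[13] P2: load  L7 | P0:S(90), P1:I, P2:S(90) | bus: BusRd,Flush
[14] P0: store L3 := 17 | P0:M(17), P1:I, P2:I | bus: BusRdX
[15] P1: load  L7 | P0:S(90), P1:S(90), P2:S(90) | bus: BusRd
[16] P0: store L7 := 4 | P0:M(4), P1:I, P2:I | bus: BusRdX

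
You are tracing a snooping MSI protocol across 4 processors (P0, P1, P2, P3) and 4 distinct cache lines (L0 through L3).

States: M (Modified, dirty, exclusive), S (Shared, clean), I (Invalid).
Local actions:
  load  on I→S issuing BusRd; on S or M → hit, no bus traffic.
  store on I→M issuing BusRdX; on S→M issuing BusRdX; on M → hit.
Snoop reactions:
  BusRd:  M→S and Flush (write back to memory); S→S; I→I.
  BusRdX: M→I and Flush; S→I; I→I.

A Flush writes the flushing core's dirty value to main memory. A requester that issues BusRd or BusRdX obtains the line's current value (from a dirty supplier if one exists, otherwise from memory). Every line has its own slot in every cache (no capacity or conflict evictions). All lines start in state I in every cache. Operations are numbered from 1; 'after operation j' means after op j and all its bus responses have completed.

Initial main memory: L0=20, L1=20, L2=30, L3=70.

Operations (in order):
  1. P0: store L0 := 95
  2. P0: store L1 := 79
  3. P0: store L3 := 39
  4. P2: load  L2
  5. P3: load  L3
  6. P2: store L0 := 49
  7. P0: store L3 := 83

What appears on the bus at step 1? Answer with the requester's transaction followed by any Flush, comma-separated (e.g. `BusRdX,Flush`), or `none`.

bus = BusRdX

1. P0: store L0 := 95  bus=[BusRdX]  L0: P0=M P1=I P2=I P3=I  mem[L0]=20
2. P0: store L1 := 79  bus=[BusRdX]  L1: P0=M P1=I P2=I P3=I  mem[L1]=20
3. P0: store L3 := 39  bus=[BusRdX]  L3: P0=M P1=I P2=I P3=I  mem[L3]=70
4. P2: load  L2  bus=[BusRd]  L2: P0=I P1=I P2=S P3=I  mem[L2]=30
5. P3: load  L3  bus=[BusRd,Flush]  L3: P0=S P1=I P2=I P3=S  mem[L3]=39
6. P2: store L0 := 49  bus=[BusRdX,Flush]  L0: P0=I P1=I P2=M P3=I  mem[L0]=95
7. P0: store L3 := 83  bus=[BusRdX]  L3: P0=M P1=I P2=I P3=I  mem[L3]=39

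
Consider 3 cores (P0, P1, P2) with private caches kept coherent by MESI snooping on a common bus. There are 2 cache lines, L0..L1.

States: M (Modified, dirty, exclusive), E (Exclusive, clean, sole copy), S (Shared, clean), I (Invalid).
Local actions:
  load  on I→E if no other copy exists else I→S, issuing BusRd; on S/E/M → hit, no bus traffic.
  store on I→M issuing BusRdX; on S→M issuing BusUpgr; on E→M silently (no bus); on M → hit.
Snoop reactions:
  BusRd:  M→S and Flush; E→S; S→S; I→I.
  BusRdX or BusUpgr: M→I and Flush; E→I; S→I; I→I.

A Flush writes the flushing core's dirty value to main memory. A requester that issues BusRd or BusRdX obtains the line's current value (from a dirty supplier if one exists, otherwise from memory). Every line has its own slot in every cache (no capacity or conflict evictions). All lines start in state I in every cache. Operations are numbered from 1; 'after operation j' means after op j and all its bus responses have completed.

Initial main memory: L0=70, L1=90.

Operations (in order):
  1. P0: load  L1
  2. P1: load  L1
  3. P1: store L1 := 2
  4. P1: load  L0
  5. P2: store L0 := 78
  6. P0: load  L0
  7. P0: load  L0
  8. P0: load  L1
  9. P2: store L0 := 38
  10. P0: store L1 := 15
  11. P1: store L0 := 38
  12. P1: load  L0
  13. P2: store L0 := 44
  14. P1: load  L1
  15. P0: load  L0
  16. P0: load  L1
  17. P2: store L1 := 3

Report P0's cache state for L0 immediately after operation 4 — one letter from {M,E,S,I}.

state = I

step 1: P0: load  L1  ⟶  EII  (L1)  txn=BusRd  M[L1]=90
step 2: P1: load  L1  ⟶  SSI  (L1)  txn=BusRd  M[L1]=90
step 3: P1: store L1 := 2  ⟶  IMI  (L1)  txn=BusUpgr  M[L1]=90
step 4: P1: load  L0  ⟶  IEI  (L0)  txn=BusRd  M[L0]=70
step 5: P2: store L0 := 78  ⟶  IIM  (L0)  txn=BusRdX  M[L0]=70
step 6: P0: load  L0  ⟶  SIS  (L0)  txn=BusRd+Flush  M[L0]=78
step 7: P0: load  L0  ⟶  SIS  (L0)  txn=∅  M[L0]=78
step 8: P0: load  L1  ⟶  SSI  (L1)  txn=BusRd+Flush  M[L1]=2
step 9: P2: store L0 := 38  ⟶  IIM  (L0)  txn=BusUpgr  M[L0]=78
step 10: P0: store L1 := 15  ⟶  MII  (L1)  txn=BusUpgr  M[L1]=2
step 11: P1: store L0 := 38  ⟶  IMI  (L0)  txn=BusRdX+Flush  M[L0]=38
step 12: P1: load  L0  ⟶  IMI  (L0)  txn=∅  M[L0]=38
step 13: P2: store L0 := 44  ⟶  IIM  (L0)  txn=BusRdX+Flush  M[L0]=38
step 14: P1: load  L1  ⟶  SSI  (L1)  txn=BusRd+Flush  M[L1]=15
step 15: P0: load  L0  ⟶  SIS  (L0)  txn=BusRd+Flush  M[L0]=44
step 16: P0: load  L1  ⟶  SSI  (L1)  txn=∅  M[L1]=15
step 17: P2: store L1 := 3  ⟶  IIM  (L1)  txn=BusRdX  M[L1]=15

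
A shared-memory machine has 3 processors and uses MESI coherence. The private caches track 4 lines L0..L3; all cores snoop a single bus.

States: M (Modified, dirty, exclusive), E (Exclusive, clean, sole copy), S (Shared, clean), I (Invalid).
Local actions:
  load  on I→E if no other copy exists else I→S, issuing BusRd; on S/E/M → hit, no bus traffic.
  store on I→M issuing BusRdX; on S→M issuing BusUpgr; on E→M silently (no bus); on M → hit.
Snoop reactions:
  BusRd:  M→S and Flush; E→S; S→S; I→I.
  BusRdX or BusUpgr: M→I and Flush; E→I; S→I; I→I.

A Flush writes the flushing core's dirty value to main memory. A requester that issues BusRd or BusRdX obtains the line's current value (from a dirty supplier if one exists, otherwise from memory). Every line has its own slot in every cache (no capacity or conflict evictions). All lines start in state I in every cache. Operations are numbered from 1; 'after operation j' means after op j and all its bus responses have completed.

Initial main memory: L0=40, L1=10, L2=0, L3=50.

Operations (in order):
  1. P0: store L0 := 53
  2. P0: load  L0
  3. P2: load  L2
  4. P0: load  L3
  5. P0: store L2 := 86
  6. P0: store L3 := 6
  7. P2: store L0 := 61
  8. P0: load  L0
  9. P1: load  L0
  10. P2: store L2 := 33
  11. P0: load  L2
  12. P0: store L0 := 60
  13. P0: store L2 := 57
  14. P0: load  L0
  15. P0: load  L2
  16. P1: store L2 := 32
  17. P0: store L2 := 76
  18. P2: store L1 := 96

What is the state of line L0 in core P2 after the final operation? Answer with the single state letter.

1. P0: store L0 := 53  bus=[BusRdX]  L0: P0=M P1=I P2=I  mem[L0]=40
2. P0: load  L0  bus=[-]  L0: P0=M P1=I P2=I  mem[L0]=40
3. P2: load  L2  bus=[BusRd]  L2: P0=I P1=I P2=E  mem[L2]=0
4. P0: load  L3  bus=[BusRd]  L3: P0=E P1=I P2=I  mem[L3]=50
5. P0: store L2 := 86  bus=[BusRdX]  L2: P0=M P1=I P2=I  mem[L2]=0
6. P0: store L3 := 6  bus=[-]  L3: P0=M P1=I P2=I  mem[L3]=50
7. P2: store L0 := 61  bus=[BusRdX,Flush]  L0: P0=I P1=I P2=M  mem[L0]=53
8. P0: load  L0  bus=[BusRd,Flush]  L0: P0=S P1=I P2=S  mem[L0]=61
9. P1: load  L0  bus=[BusRd]  L0: P0=S P1=S P2=S  mem[L0]=61
10. P2: store L2 := 33  bus=[BusRdX,Flush]  L2: P0=I P1=I P2=M  mem[L2]=86
11. P0: load  L2  bus=[BusRd,Flush]  L2: P0=S P1=I P2=S  mem[L2]=33
12. P0: store L0 := 60  bus=[BusUpgr]  L0: P0=M P1=I P2=I  mem[L0]=61
13. P0: store L2 := 57  bus=[BusUpgr]  L2: P0=M P1=I P2=I  mem[L2]=33
14. P0: load  L0  bus=[-]  L0: P0=M P1=I P2=I  mem[L0]=61
15. P0: load  L2  bus=[-]  L2: P0=M P1=I P2=I  mem[L2]=33
16. P1: store L2 := 32  bus=[BusRdX,Flush]  L2: P0=I P1=M P2=I  mem[L2]=57
17. P0: store L2 := 76  bus=[BusRdX,Flush]  L2: P0=M P1=I P2=I  mem[L2]=32
18. P2: store L1 := 96  bus=[BusRdX]  L1: P0=I P1=I P2=M  mem[L1]=10

state = I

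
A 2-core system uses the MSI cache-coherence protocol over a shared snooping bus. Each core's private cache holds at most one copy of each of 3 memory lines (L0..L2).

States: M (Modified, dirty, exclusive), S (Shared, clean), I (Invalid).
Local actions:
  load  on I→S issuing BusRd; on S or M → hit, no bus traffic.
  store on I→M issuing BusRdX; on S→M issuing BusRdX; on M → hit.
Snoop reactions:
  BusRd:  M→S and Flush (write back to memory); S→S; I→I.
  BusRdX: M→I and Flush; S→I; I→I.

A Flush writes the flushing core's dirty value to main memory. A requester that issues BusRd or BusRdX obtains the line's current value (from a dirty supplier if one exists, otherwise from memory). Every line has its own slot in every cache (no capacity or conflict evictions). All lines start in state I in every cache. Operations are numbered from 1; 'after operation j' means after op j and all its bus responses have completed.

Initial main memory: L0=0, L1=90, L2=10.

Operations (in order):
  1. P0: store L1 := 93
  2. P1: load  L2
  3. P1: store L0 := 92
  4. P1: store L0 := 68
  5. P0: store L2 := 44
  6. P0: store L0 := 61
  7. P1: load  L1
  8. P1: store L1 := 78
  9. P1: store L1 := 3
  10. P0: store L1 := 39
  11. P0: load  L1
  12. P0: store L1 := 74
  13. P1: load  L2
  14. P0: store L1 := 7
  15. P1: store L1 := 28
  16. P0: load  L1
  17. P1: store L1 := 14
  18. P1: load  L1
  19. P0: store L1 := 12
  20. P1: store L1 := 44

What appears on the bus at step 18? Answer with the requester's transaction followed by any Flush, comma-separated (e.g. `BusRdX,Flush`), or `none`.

[1] P0: store L1 := 93 | P0:M(93), P1:I | bus: BusRdX
[2] P1: load  L2 | P0:I, P1:S(10) | bus: BusRd
[3] P1: store L0 := 92 | P0:I, P1:M(92) | bus: BusRdX
[4] P1: store L0 := 68 | P0:I, P1:M(68) | bus: none
[5] P0: store L2 := 44 | P0:M(44), P1:I | bus: BusRdX
[6] P0: store L0 := 61 | P0:M(61), P1:I | bus: BusRdX,Flush
[7] P1: load  L1 | P0:S(93), P1:S(93) | bus: BusRd,Flush
[8] P1: store L1 := 78 | P0:I, P1:M(78) | bus: BusRdX
[9] P1: store L1 := 3 | P0:I, P1:M(3) | bus: none
[10] P0: store L1 := 39 | P0:M(39), P1:I | bus: BusRdX,Flush
[11] P0: load  L1 | P0:M(39), P1:I | bus: none
[12] P0: store L1 := 74 | P0:M(74), P1:I | bus: none
[13] P1: load  L2 | P0:S(44), P1:S(44) | bus: BusRd,Flush
[14] P0: store L1 := 7 | P0:M(7), P1:I | bus: none
[15] P1: store L1 := 28 | P0:I, P1:M(28) | bus: BusRdX,Flush
[16] P0: load  L1 | P0:S(28), P1:S(28) | bus: BusRd,Flush
[17] P1: store L1 := 14 | P0:I, P1:M(14) | bus: BusRdX
[18] P1: load  L1 | P0:I, P1:M(14) | bus: none
[19] P0: store L1 := 12 | P0:M(12), P1:I | bus: BusRdX,Flush
[20] P1: store L1 := 44 | P0:I, P1:M(44) | bus: BusRdX,Flush

bus = none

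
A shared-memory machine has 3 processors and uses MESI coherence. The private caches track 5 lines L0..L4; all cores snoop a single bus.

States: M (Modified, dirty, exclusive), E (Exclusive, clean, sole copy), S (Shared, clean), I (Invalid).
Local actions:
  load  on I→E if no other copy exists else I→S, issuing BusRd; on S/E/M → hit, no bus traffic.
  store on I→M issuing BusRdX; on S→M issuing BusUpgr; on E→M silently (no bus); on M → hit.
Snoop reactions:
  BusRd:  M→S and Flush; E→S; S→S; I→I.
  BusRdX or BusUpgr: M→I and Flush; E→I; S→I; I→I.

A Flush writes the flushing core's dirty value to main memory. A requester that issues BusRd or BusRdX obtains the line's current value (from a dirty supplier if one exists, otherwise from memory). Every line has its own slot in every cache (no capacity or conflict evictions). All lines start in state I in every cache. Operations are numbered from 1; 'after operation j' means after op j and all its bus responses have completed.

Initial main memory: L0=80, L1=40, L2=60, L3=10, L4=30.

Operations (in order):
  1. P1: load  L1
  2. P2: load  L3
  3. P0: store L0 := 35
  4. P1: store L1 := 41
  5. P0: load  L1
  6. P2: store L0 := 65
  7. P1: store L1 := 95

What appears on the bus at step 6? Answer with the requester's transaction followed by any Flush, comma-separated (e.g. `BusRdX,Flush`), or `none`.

step 1: P1: load  L1  ⟶  IEI  (L1)  txn=BusRd  M[L1]=40
step 2: P2: load  L3  ⟶  IIE  (L3)  txn=BusRd  M[L3]=10
step 3: P0: store L0 := 35  ⟶  MII  (L0)  txn=BusRdX  M[L0]=80
step 4: P1: store L1 := 41  ⟶  IMI  (L1)  txn=∅  M[L1]=40
step 5: P0: load  L1  ⟶  SSI  (L1)  txn=BusRd+Flush  M[L1]=41
step 6: P2: store L0 := 65  ⟶  IIM  (L0)  txn=BusRdX+Flush  M[L0]=35
step 7: P1: store L1 := 95  ⟶  IMI  (L1)  txn=BusUpgr  M[L1]=41

bus = BusRdX,Flush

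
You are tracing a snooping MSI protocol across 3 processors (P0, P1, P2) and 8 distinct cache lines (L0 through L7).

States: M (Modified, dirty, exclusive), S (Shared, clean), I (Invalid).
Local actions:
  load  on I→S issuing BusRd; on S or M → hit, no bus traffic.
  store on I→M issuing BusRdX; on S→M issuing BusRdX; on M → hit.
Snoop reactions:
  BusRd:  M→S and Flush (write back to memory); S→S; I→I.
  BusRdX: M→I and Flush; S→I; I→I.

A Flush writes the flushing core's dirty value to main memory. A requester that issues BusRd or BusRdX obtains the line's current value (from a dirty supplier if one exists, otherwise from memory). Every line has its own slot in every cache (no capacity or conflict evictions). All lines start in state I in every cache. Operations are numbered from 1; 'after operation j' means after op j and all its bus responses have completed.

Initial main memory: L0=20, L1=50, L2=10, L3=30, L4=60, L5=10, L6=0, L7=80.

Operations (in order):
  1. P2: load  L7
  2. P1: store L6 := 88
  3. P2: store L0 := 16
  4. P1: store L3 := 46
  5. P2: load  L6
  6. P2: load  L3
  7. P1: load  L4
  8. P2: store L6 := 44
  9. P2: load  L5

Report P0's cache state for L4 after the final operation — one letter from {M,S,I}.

state = I

  op1 P2: load  L7 → I/I/S on L7; bus BusRd; mem=80
  op2 P1: store L6 := 88 → I/M/I on L6; bus BusRdX; mem=0
  op3 P2: store L0 := 16 → I/I/M on L0; bus BusRdX; mem=20
  op4 P1: store L3 := 46 → I/M/I on L3; bus BusRdX; mem=30
  op5 P2: load  L6 → I/S/S on L6; bus BusRd Flush; mem=88
  op6 P2: load  L3 → I/S/S on L3; bus BusRd Flush; mem=46
  op7 P1: load  L4 → I/S/I on L4; bus BusRd; mem=60
  op8 P2: store L6 := 44 → I/I/M on L6; bus BusRdX; mem=88
  op9 P2: load  L5 → I/I/S on L5; bus BusRd; mem=10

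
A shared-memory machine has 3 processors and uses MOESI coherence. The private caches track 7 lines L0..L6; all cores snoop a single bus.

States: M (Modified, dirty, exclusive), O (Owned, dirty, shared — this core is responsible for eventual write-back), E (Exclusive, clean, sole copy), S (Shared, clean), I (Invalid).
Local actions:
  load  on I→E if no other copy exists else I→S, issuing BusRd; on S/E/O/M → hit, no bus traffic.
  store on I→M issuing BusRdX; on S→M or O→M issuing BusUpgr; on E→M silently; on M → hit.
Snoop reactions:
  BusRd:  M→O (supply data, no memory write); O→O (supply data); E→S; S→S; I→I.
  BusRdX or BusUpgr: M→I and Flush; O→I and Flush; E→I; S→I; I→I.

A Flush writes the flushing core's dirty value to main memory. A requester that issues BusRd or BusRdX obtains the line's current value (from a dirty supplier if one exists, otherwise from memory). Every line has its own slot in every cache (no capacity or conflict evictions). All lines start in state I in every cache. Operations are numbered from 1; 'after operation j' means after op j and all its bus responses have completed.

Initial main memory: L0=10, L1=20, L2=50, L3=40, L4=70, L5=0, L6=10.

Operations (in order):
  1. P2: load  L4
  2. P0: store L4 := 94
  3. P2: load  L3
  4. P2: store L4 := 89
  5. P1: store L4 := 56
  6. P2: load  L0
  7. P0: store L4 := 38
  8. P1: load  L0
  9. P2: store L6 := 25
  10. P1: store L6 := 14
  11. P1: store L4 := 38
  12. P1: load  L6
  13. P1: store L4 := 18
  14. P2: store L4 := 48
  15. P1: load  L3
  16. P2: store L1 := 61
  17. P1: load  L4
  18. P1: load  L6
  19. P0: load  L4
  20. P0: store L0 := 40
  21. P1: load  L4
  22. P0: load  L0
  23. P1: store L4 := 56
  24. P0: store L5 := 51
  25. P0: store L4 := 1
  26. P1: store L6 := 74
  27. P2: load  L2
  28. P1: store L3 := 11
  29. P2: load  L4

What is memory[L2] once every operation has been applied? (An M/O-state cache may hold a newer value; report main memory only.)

[1] P2: load  L4 | P0:I, P1:I, P2:E(70) | bus: BusRd
[2] P0: store L4 := 94 | P0:M(94), P1:I, P2:I | bus: BusRdX
[3] P2: load  L3 | P0:I, P1:I, P2:E(40) | bus: BusRd
[4] P2: store L4 := 89 | P0:I, P1:I, P2:M(89) | bus: BusRdX,Flush
[5] P1: store L4 := 56 | P0:I, P1:M(56), P2:I | bus: BusRdX,Flush
[6] P2: load  L0 | P0:I, P1:I, P2:E(10) | bus: BusRd
[7] P0: store L4 := 38 | P0:M(38), P1:I, P2:I | bus: BusRdX,Flush
[8] P1: load  L0 | P0:I, P1:S(10), P2:S(10) | bus: BusRd
[9] P2: store L6 := 25 | P0:I, P1:I, P2:M(25) | bus: BusRdX
[10] P1: store L6 := 14 | P0:I, P1:M(14), P2:I | bus: BusRdX,Flush
[11] P1: store L4 := 38 | P0:I, P1:M(38), P2:I | bus: BusRdX,Flush
[12] P1: load  L6 | P0:I, P1:M(14), P2:I | bus: none
[13] P1: store L4 := 18 | P0:I, P1:M(18), P2:I | bus: none
[14] P2: store L4 := 48 | P0:I, P1:I, P2:M(48) | bus: BusRdX,Flush
[15] P1: load  L3 | P0:I, P1:S(40), P2:S(40) | bus: BusRd
[16] P2: store L1 := 61 | P0:I, P1:I, P2:M(61) | bus: BusRdX
[17] P1: load  L4 | P0:I, P1:S(48), P2:O(48) | bus: BusRd
[18] P1: load  L6 | P0:I, P1:M(14), P2:I | bus: none
[19] P0: load  L4 | P0:S(48), P1:S(48), P2:O(48) | bus: BusRd
[20] P0: store L0 := 40 | P0:M(40), P1:I, P2:I | bus: BusRdX
[21] P1: load  L4 | P0:S(48), P1:S(48), P2:O(48) | bus: none
[22] P0: load  L0 | P0:M(40), P1:I, P2:I | bus: none
[23] P1: store L4 := 56 | P0:I, P1:M(56), P2:I | bus: BusUpgr,Flush
[24] P0: store L5 := 51 | P0:M(51), P1:I, P2:I | bus: BusRdX
[25] P0: store L4 := 1 | P0:M(1), P1:I, P2:I | bus: BusRdX,Flush
[26] P1: store L6 := 74 | P0:I, P1:M(74), P2:I | bus: none
[27] P2: load  L2 | P0:I, P1:I, P2:E(50) | bus: BusRd
[28] P1: store L3 := 11 | P0:I, P1:M(11), P2:I | bus: BusUpgr
[29] P2: load  L4 | P0:O(1), P1:I, P2:S(1) | bus: BusRd

memory[L2] = 50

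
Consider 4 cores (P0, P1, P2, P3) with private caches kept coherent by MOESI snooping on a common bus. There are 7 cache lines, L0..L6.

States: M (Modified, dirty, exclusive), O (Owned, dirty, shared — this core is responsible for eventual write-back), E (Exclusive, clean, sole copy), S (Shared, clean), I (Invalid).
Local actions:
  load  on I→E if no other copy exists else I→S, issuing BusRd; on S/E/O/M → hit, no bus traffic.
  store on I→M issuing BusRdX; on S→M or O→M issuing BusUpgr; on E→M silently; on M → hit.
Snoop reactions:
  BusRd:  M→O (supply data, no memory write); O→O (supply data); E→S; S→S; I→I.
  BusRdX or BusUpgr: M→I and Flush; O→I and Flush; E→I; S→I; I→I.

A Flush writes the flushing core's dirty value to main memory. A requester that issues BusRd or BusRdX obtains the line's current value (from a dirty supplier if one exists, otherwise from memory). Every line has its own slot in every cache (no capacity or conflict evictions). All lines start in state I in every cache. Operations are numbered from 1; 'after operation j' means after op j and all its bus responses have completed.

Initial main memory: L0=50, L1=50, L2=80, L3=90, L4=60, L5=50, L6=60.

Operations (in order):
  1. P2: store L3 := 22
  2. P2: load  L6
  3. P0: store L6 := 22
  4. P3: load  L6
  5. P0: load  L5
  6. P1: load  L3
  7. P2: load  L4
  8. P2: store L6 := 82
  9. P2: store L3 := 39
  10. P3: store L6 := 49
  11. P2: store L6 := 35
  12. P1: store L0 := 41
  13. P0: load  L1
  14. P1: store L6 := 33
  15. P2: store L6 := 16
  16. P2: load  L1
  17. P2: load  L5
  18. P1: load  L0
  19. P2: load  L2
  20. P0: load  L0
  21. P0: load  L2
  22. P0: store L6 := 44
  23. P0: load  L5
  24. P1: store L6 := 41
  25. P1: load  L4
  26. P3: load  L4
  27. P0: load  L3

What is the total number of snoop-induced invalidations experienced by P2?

[1] P2: store L3 := 22 | P0:I, P1:I, P2:M(22), P3:I | bus: BusRdX
[2] P2: load  L6 | P0:I, P1:I, P2:E(60), P3:I | bus: BusRd
[3] P0: store L6 := 22 | P0:M(22), P1:I, P2:I, P3:I | bus: BusRdX
[4] P3: load  L6 | P0:O(22), P1:I, P2:I, P3:S(22) | bus: BusRd
[5] P0: load  L5 | P0:E(50), P1:I, P2:I, P3:I | bus: BusRd
[6] P1: load  L3 | P0:I, P1:S(22), P2:O(22), P3:I | bus: BusRd
[7] P2: load  L4 | P0:I, P1:I, P2:E(60), P3:I | bus: BusRd
[8] P2: store L6 := 82 | P0:I, P1:I, P2:M(82), P3:I | bus: BusRdX,Flush
[9] P2: store L3 := 39 | P0:I, P1:I, P2:M(39), P3:I | bus: BusUpgr
[10] P3: store L6 := 49 | P0:I, P1:I, P2:I, P3:M(49) | bus: BusRdX,Flush
[11] P2: store L6 := 35 | P0:I, P1:I, P2:M(35), P3:I | bus: BusRdX,Flush
[12] P1: store L0 := 41 | P0:I, P1:M(41), P2:I, P3:I | bus: BusRdX
[13] P0: load  L1 | P0:E(50), P1:I, P2:I, P3:I | bus: BusRd
[14] P1: store L6 := 33 | P0:I, P1:M(33), P2:I, P3:I | bus: BusRdX,Flush
[15] P2: store L6 := 16 | P0:I, P1:I, P2:M(16), P3:I | bus: BusRdX,Flush
[16] P2: load  L1 | P0:S(50), P1:I, P2:S(50), P3:I | bus: BusRd
[17] P2: load  L5 | P0:S(50), P1:I, P2:S(50), P3:I | bus: BusRd
[18] P1: load  L0 | P0:I, P1:M(41), P2:I, P3:I | bus: none
[19] P2: load  L2 | P0:I, P1:I, P2:E(80), P3:I | bus: BusRd
[20] P0: load  L0 | P0:S(41), P1:O(41), P2:I, P3:I | bus: BusRd
[21] P0: load  L2 | P0:S(80), P1:I, P2:S(80), P3:I | bus: BusRd
[22] P0: store L6 := 44 | P0:M(44), P1:I, P2:I, P3:I | bus: BusRdX,Flush
[23] P0: load  L5 | P0:S(50), P1:I, P2:S(50), P3:I | bus: none
[24] P1: store L6 := 41 | P0:I, P1:M(41), P2:I, P3:I | bus: BusRdX,Flush
[25] P1: load  L4 | P0:I, P1:S(60), P2:S(60), P3:I | bus: BusRd
[26] P3: load  L4 | P0:I, P1:S(60), P2:S(60), P3:S(60) | bus: BusRd
[27] P0: load  L3 | P0:S(39), P1:I, P2:O(39), P3:I | bus: BusRd

invalidations = 4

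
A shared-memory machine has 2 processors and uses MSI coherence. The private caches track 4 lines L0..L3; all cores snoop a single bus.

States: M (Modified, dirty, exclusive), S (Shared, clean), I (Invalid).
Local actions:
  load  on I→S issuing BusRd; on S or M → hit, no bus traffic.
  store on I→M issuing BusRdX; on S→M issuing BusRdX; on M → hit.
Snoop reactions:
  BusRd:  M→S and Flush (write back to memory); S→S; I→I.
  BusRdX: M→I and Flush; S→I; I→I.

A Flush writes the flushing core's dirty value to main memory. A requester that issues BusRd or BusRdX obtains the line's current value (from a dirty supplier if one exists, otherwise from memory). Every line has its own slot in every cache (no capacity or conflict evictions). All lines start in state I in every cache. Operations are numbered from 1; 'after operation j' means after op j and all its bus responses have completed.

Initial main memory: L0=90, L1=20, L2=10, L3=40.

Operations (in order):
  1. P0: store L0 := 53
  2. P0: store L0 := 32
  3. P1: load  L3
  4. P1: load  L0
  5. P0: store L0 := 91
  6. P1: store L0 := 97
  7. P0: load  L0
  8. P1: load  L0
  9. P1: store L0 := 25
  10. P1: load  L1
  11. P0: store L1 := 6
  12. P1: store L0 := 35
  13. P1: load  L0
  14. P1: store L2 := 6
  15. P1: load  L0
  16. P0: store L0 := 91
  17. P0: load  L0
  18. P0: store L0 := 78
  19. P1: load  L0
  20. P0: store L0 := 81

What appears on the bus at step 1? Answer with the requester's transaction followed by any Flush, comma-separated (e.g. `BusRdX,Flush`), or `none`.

[1] P0: store L0 := 53 | P0:M(53), P1:I | bus: BusRdX
[2] P0: store L0 := 32 | P0:M(32), P1:I | bus: none
[3] P1: load  L3 | P0:I, P1:S(40) | bus: BusRd
[4] P1: load  L0 | P0:S(32), P1:S(32) | bus: BusRd,Flush
[5] P0: store L0 := 91 | P0:M(91), P1:I | bus: BusRdX
[6] P1: store L0 := 97 | P0:I, P1:M(97) | bus: BusRdX,Flush
[7] P0: load  L0 | P0:S(97), P1:S(97) | bus: BusRd,Flush
[8] P1: load  L0 | P0:S(97), P1:S(97) | bus: none
[9] P1: store L0 := 25 | P0:I, P1:M(25) | bus: BusRdX
[10] P1: load  L1 | P0:I, P1:S(20) | bus: BusRd
[11] P0: store L1 := 6 | P0:M(6), P1:I | bus: BusRdX
[12] P1: store L0 := 35 | P0:I, P1:M(35) | bus: none
[13] P1: load  L0 | P0:I, P1:M(35) | bus: none
[14] P1: store L2 := 6 | P0:I, P1:M(6) | bus: BusRdX
[15] P1: load  L0 | P0:I, P1:M(35) | bus: none
[16] P0: store L0 := 91 | P0:M(91), P1:I | bus: BusRdX,Flush
[17] P0: load  L0 | P0:M(91), P1:I | bus: none
[18] P0: store L0 := 78 | P0:M(78), P1:I | bus: none
[19] P1: load  L0 | P0:S(78), P1:S(78) | bus: BusRd,Flush
[20] P0: store L0 := 81 | P0:M(81), P1:I | bus: BusRdX

bus = BusRdX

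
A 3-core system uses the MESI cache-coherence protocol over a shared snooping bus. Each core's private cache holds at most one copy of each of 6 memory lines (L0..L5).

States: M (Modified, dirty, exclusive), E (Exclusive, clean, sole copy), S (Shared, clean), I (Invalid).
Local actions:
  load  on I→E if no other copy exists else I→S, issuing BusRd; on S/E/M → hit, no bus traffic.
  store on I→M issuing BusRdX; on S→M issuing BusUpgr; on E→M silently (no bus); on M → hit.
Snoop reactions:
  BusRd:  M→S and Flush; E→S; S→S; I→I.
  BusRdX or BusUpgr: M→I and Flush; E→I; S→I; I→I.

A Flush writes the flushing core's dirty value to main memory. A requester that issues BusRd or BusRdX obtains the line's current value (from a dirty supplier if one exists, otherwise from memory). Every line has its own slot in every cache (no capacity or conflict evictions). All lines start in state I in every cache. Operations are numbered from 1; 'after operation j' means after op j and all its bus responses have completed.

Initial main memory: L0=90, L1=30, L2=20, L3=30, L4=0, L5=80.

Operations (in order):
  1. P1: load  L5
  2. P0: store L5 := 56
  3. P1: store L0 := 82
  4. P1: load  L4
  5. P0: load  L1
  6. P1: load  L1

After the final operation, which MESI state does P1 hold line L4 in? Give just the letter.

state = E

[1] P1: load  L5 | P0:I, P1:E(80), P2:I | bus: BusRd
[2] P0: store L5 := 56 | P0:M(56), P1:I, P2:I | bus: BusRdX
[3] P1: store L0 := 82 | P0:I, P1:M(82), P2:I | bus: BusRdX
[4] P1: load  L4 | P0:I, P1:E(0), P2:I | bus: BusRd
[5] P0: load  L1 | P0:E(30), P1:I, P2:I | bus: BusRd
[6] P1: load  L1 | P0:S(30), P1:S(30), P2:I | bus: BusRd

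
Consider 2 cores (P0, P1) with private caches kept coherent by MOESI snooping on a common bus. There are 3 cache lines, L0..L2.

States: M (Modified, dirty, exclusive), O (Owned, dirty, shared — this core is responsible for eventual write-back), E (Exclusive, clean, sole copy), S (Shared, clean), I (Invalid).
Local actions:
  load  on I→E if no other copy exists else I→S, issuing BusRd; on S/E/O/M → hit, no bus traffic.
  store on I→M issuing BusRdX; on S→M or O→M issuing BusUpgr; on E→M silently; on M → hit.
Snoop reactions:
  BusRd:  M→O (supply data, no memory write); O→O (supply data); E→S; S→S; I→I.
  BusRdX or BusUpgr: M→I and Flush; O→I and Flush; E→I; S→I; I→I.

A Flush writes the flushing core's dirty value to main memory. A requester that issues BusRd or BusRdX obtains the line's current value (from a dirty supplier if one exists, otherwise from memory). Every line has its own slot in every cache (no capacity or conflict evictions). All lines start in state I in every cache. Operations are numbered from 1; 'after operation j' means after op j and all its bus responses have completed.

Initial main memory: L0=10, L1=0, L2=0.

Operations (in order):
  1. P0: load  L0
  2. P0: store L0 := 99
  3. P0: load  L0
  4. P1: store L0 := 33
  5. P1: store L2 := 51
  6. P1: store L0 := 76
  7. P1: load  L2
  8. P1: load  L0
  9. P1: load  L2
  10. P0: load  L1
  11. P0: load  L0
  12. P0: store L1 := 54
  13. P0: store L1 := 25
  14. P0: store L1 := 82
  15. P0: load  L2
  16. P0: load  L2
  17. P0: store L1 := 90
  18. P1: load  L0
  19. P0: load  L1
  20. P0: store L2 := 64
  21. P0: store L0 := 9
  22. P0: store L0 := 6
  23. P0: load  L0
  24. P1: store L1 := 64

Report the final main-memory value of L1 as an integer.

1. P0: load  L0  bus=[BusRd]  L0: P0=E P1=I  mem[L0]=10
2. P0: store L0 := 99  bus=[-]  L0: P0=M P1=I  mem[L0]=10
3. P0: load  L0  bus=[-]  L0: P0=M P1=I  mem[L0]=10
4. P1: store L0 := 33  bus=[BusRdX,Flush]  L0: P0=I P1=M  mem[L0]=99
5. P1: store L2 := 51  bus=[BusRdX]  L2: P0=I P1=M  mem[L2]=0
6. P1: store L0 := 76  bus=[-]  L0: P0=I P1=M  mem[L0]=99
7. P1: load  L2  bus=[-]  L2: P0=I P1=M  mem[L2]=0
8. P1: load  L0  bus=[-]  L0: P0=I P1=M  mem[L0]=99
9. P1: load  L2  bus=[-]  L2: P0=I P1=M  mem[L2]=0
10. P0: load  L1  bus=[BusRd]  L1: P0=E P1=I  mem[L1]=0
11. P0: load  L0  bus=[BusRd]  L0: P0=S P1=O  mem[L0]=99
12. P0: store L1 := 54  bus=[-]  L1: P0=M P1=I  mem[L1]=0
13. P0: store L1 := 25  bus=[-]  L1: P0=M P1=I  mem[L1]=0
14. P0: store L1 := 82  bus=[-]  L1: P0=M P1=I  mem[L1]=0
15. P0: load  L2  bus=[BusRd]  L2: P0=S P1=O  mem[L2]=0
16. P0: load  L2  bus=[-]  L2: P0=S P1=O  mem[L2]=0
17. P0: store L1 := 90  bus=[-]  L1: P0=M P1=I  mem[L1]=0
18. P1: load  L0  bus=[-]  L0: P0=S P1=O  mem[L0]=99
19. P0: load  L1  bus=[-]  L1: P0=M P1=I  mem[L1]=0
20. P0: store L2 := 64  bus=[BusUpgr,Flush]  L2: P0=M P1=I  mem[L2]=51
21. P0: store L0 := 9  bus=[BusUpgr,Flush]  L0: P0=M P1=I  mem[L0]=76
22. P0: store L0 := 6  bus=[-]  L0: P0=M P1=I  mem[L0]=76
23. P0: load  L0  bus=[-]  L0: P0=M P1=I  mem[L0]=76
24. P1: store L1 := 64  bus=[BusRdX,Flush]  L1: P0=I P1=M  mem[L1]=90

memory[L1] = 90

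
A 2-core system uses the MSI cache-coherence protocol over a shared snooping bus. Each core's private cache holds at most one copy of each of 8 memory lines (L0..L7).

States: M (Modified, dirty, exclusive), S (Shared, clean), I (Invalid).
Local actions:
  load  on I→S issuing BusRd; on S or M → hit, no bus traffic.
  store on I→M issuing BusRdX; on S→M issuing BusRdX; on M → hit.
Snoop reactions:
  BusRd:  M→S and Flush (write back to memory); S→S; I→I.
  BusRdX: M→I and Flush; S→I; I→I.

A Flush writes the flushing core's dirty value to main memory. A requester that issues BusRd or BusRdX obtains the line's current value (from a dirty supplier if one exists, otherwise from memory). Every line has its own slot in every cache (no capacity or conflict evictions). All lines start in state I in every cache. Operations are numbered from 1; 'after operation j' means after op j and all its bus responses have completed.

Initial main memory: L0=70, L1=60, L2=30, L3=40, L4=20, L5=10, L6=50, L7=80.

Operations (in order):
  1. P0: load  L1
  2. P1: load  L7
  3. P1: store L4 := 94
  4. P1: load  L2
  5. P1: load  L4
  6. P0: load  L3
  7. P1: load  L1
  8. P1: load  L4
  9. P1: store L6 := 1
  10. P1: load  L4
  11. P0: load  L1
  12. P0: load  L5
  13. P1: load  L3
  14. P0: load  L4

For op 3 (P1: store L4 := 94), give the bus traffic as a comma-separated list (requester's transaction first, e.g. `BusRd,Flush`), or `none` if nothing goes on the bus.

  op1 P0: load  L1 → S/I on L1; bus BusRd; mem=60
  op2 P1: load  L7 → I/S on L7; bus BusRd; mem=80
  op3 P1: store L4 := 94 → I/M on L4; bus BusRdX; mem=20
  op4 P1: load  L2 → I/S on L2; bus BusRd; mem=30
  op5 P1: load  L4 → I/M on L4; bus (none); mem=20
  op6 P0: load  L3 → S/I on L3; bus BusRd; mem=40
  op7 P1: load  L1 → S/S on L1; bus BusRd; mem=60
  op8 P1: load  L4 → I/M on L4; bus (none); mem=20
  op9 P1: store L6 := 1 → I/M on L6; bus BusRdX; mem=50
  op10 P1: load  L4 → I/M on L4; bus (none); mem=20
  op11 P0: load  L1 → S/S on L1; bus (none); mem=60
  op12 P0: load  L5 → S/I on L5; bus BusRd; mem=10
  op13 P1: load  L3 → S/S on L3; bus BusRd; mem=40
  op14 P0: load  L4 → S/S on L4; bus BusRd Flush; mem=94

bus = BusRdX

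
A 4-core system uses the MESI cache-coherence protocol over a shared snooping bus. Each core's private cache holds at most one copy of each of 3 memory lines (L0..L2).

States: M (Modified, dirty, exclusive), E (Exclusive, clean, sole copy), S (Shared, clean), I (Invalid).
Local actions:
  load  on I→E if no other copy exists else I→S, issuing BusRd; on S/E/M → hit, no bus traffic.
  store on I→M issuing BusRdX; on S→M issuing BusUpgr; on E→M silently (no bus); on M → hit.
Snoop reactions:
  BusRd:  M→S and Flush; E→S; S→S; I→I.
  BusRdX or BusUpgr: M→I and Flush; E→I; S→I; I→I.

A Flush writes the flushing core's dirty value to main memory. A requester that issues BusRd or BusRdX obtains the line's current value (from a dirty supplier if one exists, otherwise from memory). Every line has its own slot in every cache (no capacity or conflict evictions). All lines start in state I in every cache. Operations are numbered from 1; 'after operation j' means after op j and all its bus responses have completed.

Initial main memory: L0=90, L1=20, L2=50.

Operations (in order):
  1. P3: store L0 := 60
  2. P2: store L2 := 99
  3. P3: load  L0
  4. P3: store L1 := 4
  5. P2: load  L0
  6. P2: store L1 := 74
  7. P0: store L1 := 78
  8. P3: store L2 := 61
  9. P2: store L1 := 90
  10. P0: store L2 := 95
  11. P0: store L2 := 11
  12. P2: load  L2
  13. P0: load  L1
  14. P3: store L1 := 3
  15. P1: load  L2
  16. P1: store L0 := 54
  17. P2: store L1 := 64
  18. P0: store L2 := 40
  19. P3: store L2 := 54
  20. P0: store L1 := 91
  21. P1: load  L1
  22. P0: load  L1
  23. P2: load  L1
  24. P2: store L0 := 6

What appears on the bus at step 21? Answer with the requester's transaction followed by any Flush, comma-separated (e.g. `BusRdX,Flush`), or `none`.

bus = BusRd,Flush

  op1 P3: store L0 := 60 → I/I/I/M on L0; bus BusRdX; mem=90
  op2 P2: store L2 := 99 → I/I/M/I on L2; bus BusRdX; mem=50
  op3 P3: load  L0 → I/I/I/M on L0; bus (none); mem=90
  op4 P3: store L1 := 4 → I/I/I/M on L1; bus BusRdX; mem=20
  op5 P2: load  L0 → I/I/S/S on L0; bus BusRd Flush; mem=60
  op6 P2: store L1 := 74 → I/I/M/I on L1; bus BusRdX Flush; mem=4
  op7 P0: store L1 := 78 → M/I/I/I on L1; bus BusRdX Flush; mem=74
  op8 P3: store L2 := 61 → I/I/I/M on L2; bus BusRdX Flush; mem=99
  op9 P2: store L1 := 90 → I/I/M/I on L1; bus BusRdX Flush; mem=78
  op10 P0: store L2 := 95 → M/I/I/I on L2; bus BusRdX Flush; mem=61
  op11 P0: store L2 := 11 → M/I/I/I on L2; bus (none); mem=61
  op12 P2: load  L2 → S/I/S/I on L2; bus BusRd Flush; mem=11
  op13 P0: load  L1 → S/I/S/I on L1; bus BusRd Flush; mem=90
  op14 P3: store L1 := 3 → I/I/I/M on L1; bus BusRdX; mem=90
  op15 P1: load  L2 → S/S/S/I on L2; bus BusRd; mem=11
  op16 P1: store L0 := 54 → I/M/I/I on L0; bus BusRdX; mem=60
  op17 P2: store L1 := 64 → I/I/M/I on L1; bus BusRdX Flush; mem=3
  op18 P0: store L2 := 40 → M/I/I/I on L2; bus BusUpgr; mem=11
  op19 P3: store L2 := 54 → I/I/I/M on L2; bus BusRdX Flush; mem=40
  op20 P0: store L1 := 91 → M/I/I/I on L1; bus BusRdX Flush; mem=64
  op21 P1: load  L1 → S/S/I/I on L1; bus BusRd Flush; mem=91
  op22 P0: load  L1 → S/S/I/I on L1; bus (none); mem=91
  op23 P2: load  L1 → S/S/S/I on L1; bus BusRd; mem=91
  op24 P2: store L0 := 6 → I/I/M/I on L0; bus BusRdX Flush; mem=54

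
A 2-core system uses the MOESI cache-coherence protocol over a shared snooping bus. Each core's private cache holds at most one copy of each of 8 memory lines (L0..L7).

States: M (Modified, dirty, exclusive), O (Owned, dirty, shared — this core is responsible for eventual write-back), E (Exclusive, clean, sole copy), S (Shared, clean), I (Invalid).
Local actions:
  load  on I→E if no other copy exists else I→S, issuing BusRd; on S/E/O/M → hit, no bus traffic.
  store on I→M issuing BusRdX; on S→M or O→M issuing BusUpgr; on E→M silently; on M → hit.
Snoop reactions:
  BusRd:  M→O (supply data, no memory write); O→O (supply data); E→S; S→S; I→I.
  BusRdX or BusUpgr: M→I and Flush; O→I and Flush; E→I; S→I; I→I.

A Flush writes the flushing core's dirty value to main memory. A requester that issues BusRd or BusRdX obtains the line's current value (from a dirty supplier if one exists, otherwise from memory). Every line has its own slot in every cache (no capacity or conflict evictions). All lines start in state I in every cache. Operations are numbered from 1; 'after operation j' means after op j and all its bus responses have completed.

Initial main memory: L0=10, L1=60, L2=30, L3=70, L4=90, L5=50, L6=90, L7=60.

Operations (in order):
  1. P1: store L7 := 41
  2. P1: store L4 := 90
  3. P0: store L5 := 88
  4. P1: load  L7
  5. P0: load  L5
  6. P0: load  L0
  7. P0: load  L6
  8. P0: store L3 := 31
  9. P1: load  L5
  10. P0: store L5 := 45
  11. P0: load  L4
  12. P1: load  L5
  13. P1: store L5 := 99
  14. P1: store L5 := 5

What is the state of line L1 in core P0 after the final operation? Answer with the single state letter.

state = I

  op1 P1: store L7 := 41 → I/M on L7; bus BusRdX; mem=60
  op2 P1: store L4 := 90 → I/M on L4; bus BusRdX; mem=90
  op3 P0: store L5 := 88 → M/I on L5; bus BusRdX; mem=50
  op4 P1: load  L7 → I/M on L7; bus (none); mem=60
  op5 P0: load  L5 → M/I on L5; bus (none); mem=50
  op6 P0: load  L0 → E/I on L0; bus BusRd; mem=10
  op7 P0: load  L6 → E/I on L6; bus BusRd; mem=90
  op8 P0: store L3 := 31 → M/I on L3; bus BusRdX; mem=70
  op9 P1: load  L5 → O/S on L5; bus BusRd; mem=50
  op10 P0: store L5 := 45 → M/I on L5; bus BusUpgr; mem=50
  op11 P0: load  L4 → S/O on L4; bus BusRd; mem=90
  op12 P1: load  L5 → O/S on L5; bus BusRd; mem=50
  op13 P1: store L5 := 99 → I/M on L5; bus BusUpgr Flush; mem=45
  op14 P1: store L5 := 5 → I/M on L5; bus (none); mem=45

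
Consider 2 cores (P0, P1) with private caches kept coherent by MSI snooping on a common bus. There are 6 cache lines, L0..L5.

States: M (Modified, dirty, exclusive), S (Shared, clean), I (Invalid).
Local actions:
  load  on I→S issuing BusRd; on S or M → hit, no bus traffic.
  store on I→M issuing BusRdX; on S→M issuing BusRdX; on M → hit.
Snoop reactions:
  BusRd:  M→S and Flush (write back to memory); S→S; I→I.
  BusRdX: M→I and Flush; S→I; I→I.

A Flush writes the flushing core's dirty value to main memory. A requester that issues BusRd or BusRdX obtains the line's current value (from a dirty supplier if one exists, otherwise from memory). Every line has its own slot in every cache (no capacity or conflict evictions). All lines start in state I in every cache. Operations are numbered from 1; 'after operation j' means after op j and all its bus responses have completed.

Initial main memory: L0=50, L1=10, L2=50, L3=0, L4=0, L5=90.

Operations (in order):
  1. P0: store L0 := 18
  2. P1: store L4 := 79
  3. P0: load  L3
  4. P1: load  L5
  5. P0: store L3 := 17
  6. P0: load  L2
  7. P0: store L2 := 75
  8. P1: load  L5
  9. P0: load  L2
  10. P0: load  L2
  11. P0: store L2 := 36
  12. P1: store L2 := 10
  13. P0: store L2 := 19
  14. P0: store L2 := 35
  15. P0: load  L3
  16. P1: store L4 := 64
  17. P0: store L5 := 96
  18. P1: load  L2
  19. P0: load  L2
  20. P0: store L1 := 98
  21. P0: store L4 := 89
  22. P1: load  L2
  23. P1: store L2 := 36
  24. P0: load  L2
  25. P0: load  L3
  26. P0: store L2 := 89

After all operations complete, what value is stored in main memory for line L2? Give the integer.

memory[L2] = 36

1. P0: store L0 := 18  bus=[BusRdX]  L0: P0=M P1=I  mem[L0]=50
2. P1: store L4 := 79  bus=[BusRdX]  L4: P0=I P1=M  mem[L4]=0
3. P0: load  L3  bus=[BusRd]  L3: P0=S P1=I  mem[L3]=0
4. P1: load  L5  bus=[BusRd]  L5: P0=I P1=S  mem[L5]=90
5. P0: store L3 := 17  bus=[BusRdX]  L3: P0=M P1=I  mem[L3]=0
6. P0: load  L2  bus=[BusRd]  L2: P0=S P1=I  mem[L2]=50
7. P0: store L2 := 75  bus=[BusRdX]  L2: P0=M P1=I  mem[L2]=50
8. P1: load  L5  bus=[-]  L5: P0=I P1=S  mem[L5]=90
9. P0: load  L2  bus=[-]  L2: P0=M P1=I  mem[L2]=50
10. P0: load  L2  bus=[-]  L2: P0=M P1=I  mem[L2]=50
11. P0: store L2 := 36  bus=[-]  L2: P0=M P1=I  mem[L2]=50
12. P1: store L2 := 10  bus=[BusRdX,Flush]  L2: P0=I P1=M  mem[L2]=36
13. P0: store L2 := 19  bus=[BusRdX,Flush]  L2: P0=M P1=I  mem[L2]=10
14. P0: store L2 := 35  bus=[-]  L2: P0=M P1=I  mem[L2]=10
15. P0: load  L3  bus=[-]  L3: P0=M P1=I  mem[L3]=0
16. P1: store L4 := 64  bus=[-]  L4: P0=I P1=M  mem[L4]=0
17. P0: store L5 := 96  bus=[BusRdX]  L5: P0=M P1=I  mem[L5]=90
18. P1: load  L2  bus=[BusRd,Flush]  L2: P0=S P1=S  mem[L2]=35
19. P0: load  L2  bus=[-]  L2: P0=S P1=S  mem[L2]=35
20. P0: store L1 := 98  bus=[BusRdX]  L1: P0=M P1=I  mem[L1]=10
21. P0: store L4 := 89  bus=[BusRdX,Flush]  L4: P0=M P1=I  mem[L4]=64
22. P1: load  L2  bus=[-]  L2: P0=S P1=S  mem[L2]=35
23. P1: store L2 := 36  bus=[BusRdX]  L2: P0=I P1=M  mem[L2]=35
24. P0: load  L2  bus=[BusRd,Flush]  L2: P0=S P1=S  mem[L2]=36
25. P0: load  L3  bus=[-]  L3: P0=M P1=I  mem[L3]=0
26. P0: store L2 := 89  bus=[BusRdX]  L2: P0=M P1=I  mem[L2]=36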